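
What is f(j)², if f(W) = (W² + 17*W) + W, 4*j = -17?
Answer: 874225/256 ≈ 3414.9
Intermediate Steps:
j = -17/4 (j = (¼)*(-17) = -17/4 ≈ -4.2500)
f(W) = W² + 18*W
f(j)² = (-17*(18 - 17/4)/4)² = (-17/4*55/4)² = (-935/16)² = 874225/256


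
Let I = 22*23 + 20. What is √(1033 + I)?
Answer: √1559 ≈ 39.484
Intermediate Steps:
I = 526 (I = 506 + 20 = 526)
√(1033 + I) = √(1033 + 526) = √1559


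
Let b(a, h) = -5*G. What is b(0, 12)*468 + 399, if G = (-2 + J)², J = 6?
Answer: -37041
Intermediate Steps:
G = 16 (G = (-2 + 6)² = 4² = 16)
b(a, h) = -80 (b(a, h) = -5*16 = -80)
b(0, 12)*468 + 399 = -80*468 + 399 = -37440 + 399 = -37041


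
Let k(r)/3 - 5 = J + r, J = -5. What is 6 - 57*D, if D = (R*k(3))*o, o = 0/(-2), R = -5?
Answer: 6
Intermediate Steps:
k(r) = 3*r (k(r) = 15 + 3*(-5 + r) = 15 + (-15 + 3*r) = 3*r)
o = 0 (o = 0*(-½) = 0)
D = 0 (D = -15*3*0 = -5*9*0 = -45*0 = 0)
6 - 57*D = 6 - 57*0 = 6 + 0 = 6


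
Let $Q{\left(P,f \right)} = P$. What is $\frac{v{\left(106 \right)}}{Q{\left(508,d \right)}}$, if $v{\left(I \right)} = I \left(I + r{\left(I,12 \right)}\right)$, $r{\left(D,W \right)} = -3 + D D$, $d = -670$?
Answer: $\frac{600967}{254} \approx 2366.0$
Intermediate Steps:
$r{\left(D,W \right)} = -3 + D^{2}$
$v{\left(I \right)} = I \left(-3 + I + I^{2}\right)$ ($v{\left(I \right)} = I \left(I + \left(-3 + I^{2}\right)\right) = I \left(-3 + I + I^{2}\right)$)
$\frac{v{\left(106 \right)}}{Q{\left(508,d \right)}} = \frac{106 \left(-3 + 106 + 106^{2}\right)}{508} = 106 \left(-3 + 106 + 11236\right) \frac{1}{508} = 106 \cdot 11339 \cdot \frac{1}{508} = 1201934 \cdot \frac{1}{508} = \frac{600967}{254}$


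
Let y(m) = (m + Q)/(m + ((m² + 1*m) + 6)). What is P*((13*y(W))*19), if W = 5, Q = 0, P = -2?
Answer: -2470/41 ≈ -60.244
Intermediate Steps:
y(m) = m/(6 + m² + 2*m) (y(m) = (m + 0)/(m + ((m² + 1*m) + 6)) = m/(m + ((m² + m) + 6)) = m/(m + ((m + m²) + 6)) = m/(m + (6 + m + m²)) = m/(6 + m² + 2*m))
P*((13*y(W))*19) = -2*13*(5/(6 + 5² + 2*5))*19 = -2*13*(5/(6 + 25 + 10))*19 = -2*13*(5/41)*19 = -130*19/41 = -2*1235/41 = -2470/41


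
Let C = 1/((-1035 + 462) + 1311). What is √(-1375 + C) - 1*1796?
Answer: -1796 + I*√83209418/246 ≈ -1796.0 + 37.081*I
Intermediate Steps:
C = 1/738 (C = 1/(-573 + 1311) = 1/738 ≈ 0.0013550)
√(-1375 + C) - 1*1796 = √(-1375 + 1/738) - 1*1796 = √(-1014749/738) - 1796 = I*√83209418/246 - 1796 = -1796 + I*√83209418/246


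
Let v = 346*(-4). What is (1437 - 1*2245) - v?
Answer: 576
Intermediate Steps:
v = -1384
(1437 - 1*2245) - v = (1437 - 1*2245) - 1*(-1384) = (1437 - 2245) + 1384 = -808 + 1384 = 576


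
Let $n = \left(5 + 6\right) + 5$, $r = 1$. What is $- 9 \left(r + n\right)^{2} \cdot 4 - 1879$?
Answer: $-12283$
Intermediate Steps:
$n = 16$ ($n = 11 + 5 = 16$)
$- 9 \left(r + n\right)^{2} \cdot 4 - 1879 = - 9 \left(1 + 16\right)^{2} \cdot 4 - 1879 = - 9 \cdot 17^{2} \cdot 4 - 1879 = \left(-9\right) 289 \cdot 4 - 1879 = \left(-2601\right) 4 - 1879 = -10404 - 1879 = -12283$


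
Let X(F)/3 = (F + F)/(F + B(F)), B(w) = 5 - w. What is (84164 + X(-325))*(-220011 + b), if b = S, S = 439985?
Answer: 18428101876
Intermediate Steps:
b = 439985
X(F) = 6*F/5 (X(F) = 3*((F + F)/(F + (5 - F))) = 3*((2*F)/5) = 3*((2*F)*(⅕)) = 3*(2*F/5) = 6*F/5)
(84164 + X(-325))*(-220011 + b) = (84164 + (6/5)*(-325))*(-220011 + 439985) = (84164 - 390)*219974 = 83774*219974 = 18428101876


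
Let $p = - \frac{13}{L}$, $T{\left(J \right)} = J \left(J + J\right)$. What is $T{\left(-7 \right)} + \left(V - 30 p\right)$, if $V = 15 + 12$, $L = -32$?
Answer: $\frac{1805}{16} \approx 112.81$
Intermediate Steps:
$T{\left(J \right)} = 2 J^{2}$ ($T{\left(J \right)} = J 2 J = 2 J^{2}$)
$p = \frac{13}{32}$ ($p = - \frac{13}{-32} = \left(-13\right) \left(- \frac{1}{32}\right) = \frac{13}{32} \approx 0.40625$)
$V = 27$
$T{\left(-7 \right)} + \left(V - 30 p\right) = 2 \left(-7\right)^{2} + \left(27 - \frac{195}{16}\right) = 2 \cdot 49 + \left(27 - \frac{195}{16}\right) = 98 + \frac{237}{16} = \frac{1805}{16}$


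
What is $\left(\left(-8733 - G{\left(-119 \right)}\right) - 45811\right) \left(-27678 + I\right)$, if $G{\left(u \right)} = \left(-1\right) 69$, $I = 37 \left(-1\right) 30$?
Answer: $1568226300$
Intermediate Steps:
$I = -1110$ ($I = \left(-37\right) 30 = -1110$)
$G{\left(u \right)} = -69$
$\left(\left(-8733 - G{\left(-119 \right)}\right) - 45811\right) \left(-27678 + I\right) = \left(\left(-8733 - -69\right) - 45811\right) \left(-27678 - 1110\right) = \left(\left(-8733 + 69\right) - 45811\right) \left(-28788\right) = \left(-8664 - 45811\right) \left(-28788\right) = \left(-54475\right) \left(-28788\right) = 1568226300$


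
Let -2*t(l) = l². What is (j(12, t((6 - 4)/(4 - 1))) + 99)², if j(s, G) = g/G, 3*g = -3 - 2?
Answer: 45369/4 ≈ 11342.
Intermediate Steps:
t(l) = -l²/2
g = -5/3 (g = (-3 - 2)/3 = (⅓)*(-5) = -5/3 ≈ -1.6667)
j(s, G) = -5/(3*G)
(j(12, t((6 - 4)/(4 - 1))) + 99)² = (-5*(-2*(4 - 1)²/(6 - 4)²)/3 + 99)² = (-5/(3*((-(2/3)²/2))) + 99)² = (-5/(3*((-(2*(⅓))²/2))) + 99)² = (-5/(3*((-(⅔)²/2))) + 99)² = (-5/(3*((-½*4/9))) + 99)² = (-5/(3*(-2/9)) + 99)² = (-5/3*(-9/2) + 99)² = (15/2 + 99)² = (213/2)² = 45369/4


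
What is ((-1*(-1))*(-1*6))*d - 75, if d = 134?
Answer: -879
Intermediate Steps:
((-1*(-1))*(-1*6))*d - 75 = ((-1*(-1))*(-1*6))*134 - 75 = (1*(-6))*134 - 75 = -6*134 - 75 = -804 - 75 = -879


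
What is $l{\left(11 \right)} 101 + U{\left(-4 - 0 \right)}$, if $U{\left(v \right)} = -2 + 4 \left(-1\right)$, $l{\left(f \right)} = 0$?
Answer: $-6$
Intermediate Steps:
$U{\left(v \right)} = -6$ ($U{\left(v \right)} = -2 - 4 = -6$)
$l{\left(11 \right)} 101 + U{\left(-4 - 0 \right)} = 0 \cdot 101 - 6 = 0 - 6 = -6$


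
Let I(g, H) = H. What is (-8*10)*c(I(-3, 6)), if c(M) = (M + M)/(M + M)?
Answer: -80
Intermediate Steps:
c(M) = 1 (c(M) = (2*M)/((2*M)) = (2*M)*(1/(2*M)) = 1)
(-8*10)*c(I(-3, 6)) = -8*10*1 = -80*1 = -80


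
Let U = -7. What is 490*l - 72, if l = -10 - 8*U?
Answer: 22468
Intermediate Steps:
l = 46 (l = -10 - 8*(-7) = -10 + 56 = 46)
490*l - 72 = 490*46 - 72 = 22540 - 72 = 22468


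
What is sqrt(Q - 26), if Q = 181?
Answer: sqrt(155) ≈ 12.450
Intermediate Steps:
sqrt(Q - 26) = sqrt(181 - 26) = sqrt(155)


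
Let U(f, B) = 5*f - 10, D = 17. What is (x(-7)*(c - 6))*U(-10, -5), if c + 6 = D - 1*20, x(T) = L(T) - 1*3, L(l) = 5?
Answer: 1800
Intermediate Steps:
U(f, B) = -10 + 5*f
x(T) = 2 (x(T) = 5 - 1*3 = 5 - 3 = 2)
c = -9 (c = -6 + (17 - 1*20) = -6 + (17 - 20) = -6 - 3 = -9)
(x(-7)*(c - 6))*U(-10, -5) = (2*(-9 - 6))*(-10 + 5*(-10)) = (2*(-15))*(-10 - 50) = -30*(-60) = 1800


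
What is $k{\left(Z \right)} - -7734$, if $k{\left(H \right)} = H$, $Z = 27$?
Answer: $7761$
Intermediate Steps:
$k{\left(Z \right)} - -7734 = 27 - -7734 = 27 + 7734 = 7761$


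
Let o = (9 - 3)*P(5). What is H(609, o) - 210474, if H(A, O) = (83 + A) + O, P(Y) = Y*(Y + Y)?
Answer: -209482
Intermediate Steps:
P(Y) = 2*Y² (P(Y) = Y*(2*Y) = 2*Y²)
o = 300 (o = (9 - 3)*(2*5²) = 6*(2*25) = 6*50 = 300)
H(A, O) = 83 + A + O
H(609, o) - 210474 = (83 + 609 + 300) - 210474 = 992 - 210474 = -209482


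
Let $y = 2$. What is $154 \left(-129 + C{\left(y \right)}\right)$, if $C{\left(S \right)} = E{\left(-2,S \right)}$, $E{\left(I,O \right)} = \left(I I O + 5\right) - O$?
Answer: $-18172$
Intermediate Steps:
$E{\left(I,O \right)} = 5 - O + O I^{2}$ ($E{\left(I,O \right)} = \left(I^{2} O + 5\right) - O = \left(O I^{2} + 5\right) - O = \left(5 + O I^{2}\right) - O = 5 - O + O I^{2}$)
$C{\left(S \right)} = 5 + 3 S$ ($C{\left(S \right)} = 5 - S + S \left(-2\right)^{2} = 5 - S + S 4 = 5 - S + 4 S = 5 + 3 S$)
$154 \left(-129 + C{\left(y \right)}\right) = 154 \left(-129 + \left(5 + 3 \cdot 2\right)\right) = 154 \left(-129 + \left(5 + 6\right)\right) = 154 \left(-129 + 11\right) = 154 \left(-118\right) = -18172$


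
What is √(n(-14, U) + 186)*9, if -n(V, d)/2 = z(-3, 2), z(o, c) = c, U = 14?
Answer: 9*√182 ≈ 121.42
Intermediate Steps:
n(V, d) = -4 (n(V, d) = -2*2 = -4)
√(n(-14, U) + 186)*9 = √(-4 + 186)*9 = √182*9 = 9*√182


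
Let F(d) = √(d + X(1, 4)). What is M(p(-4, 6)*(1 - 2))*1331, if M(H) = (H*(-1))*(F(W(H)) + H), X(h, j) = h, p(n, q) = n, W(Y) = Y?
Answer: -21296 - 5324*√5 ≈ -33201.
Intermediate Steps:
F(d) = √(1 + d) (F(d) = √(d + 1) = √(1 + d))
M(H) = -H*(H + √(1 + H)) (M(H) = (H*(-1))*(√(1 + H) + H) = (-H)*(H + √(1 + H)) = -H*(H + √(1 + H)))
M(p(-4, 6)*(1 - 2))*1331 = -(-4*(1 - 2))*(-4*(1 - 2) + √(1 - 4*(1 - 2)))*1331 = -(-4*(-1))*(-4*(-1) + √(1 - 4*(-1)))*1331 = -1*4*(4 + √(1 + 4))*1331 = -1*4*(4 + √5)*1331 = (-16 - 4*√5)*1331 = -21296 - 5324*√5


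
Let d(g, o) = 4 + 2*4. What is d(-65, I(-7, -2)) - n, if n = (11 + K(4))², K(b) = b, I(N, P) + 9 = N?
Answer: -213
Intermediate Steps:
I(N, P) = -9 + N
d(g, o) = 12 (d(g, o) = 4 + 8 = 12)
n = 225 (n = (11 + 4)² = 15² = 225)
d(-65, I(-7, -2)) - n = 12 - 1*225 = 12 - 225 = -213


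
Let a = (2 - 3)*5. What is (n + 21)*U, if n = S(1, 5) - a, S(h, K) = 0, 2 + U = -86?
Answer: -2288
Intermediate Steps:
U = -88 (U = -2 - 86 = -88)
a = -5 (a = -1*5 = -5)
n = 5 (n = 0 - 1*(-5) = 0 + 5 = 5)
(n + 21)*U = (5 + 21)*(-88) = 26*(-88) = -2288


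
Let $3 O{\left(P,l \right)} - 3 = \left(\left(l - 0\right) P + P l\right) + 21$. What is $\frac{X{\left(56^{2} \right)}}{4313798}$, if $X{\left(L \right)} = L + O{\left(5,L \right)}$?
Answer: $\frac{20396}{6470697} \approx 0.0031521$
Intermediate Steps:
$O{\left(P,l \right)} = 8 + \frac{2 P l}{3}$ ($O{\left(P,l \right)} = 1 + \frac{\left(\left(l - 0\right) P + P l\right) + 21}{3} = 1 + \frac{\left(\left(l + 0\right) P + P l\right) + 21}{3} = 1 + \frac{\left(l P + P l\right) + 21}{3} = 1 + \frac{\left(P l + P l\right) + 21}{3} = 1 + \frac{2 P l + 21}{3} = 1 + \frac{21 + 2 P l}{3} = 1 + \left(7 + \frac{2 P l}{3}\right) = 8 + \frac{2 P l}{3}$)
$X{\left(L \right)} = 8 + \frac{13 L}{3}$ ($X{\left(L \right)} = L + \left(8 + \frac{2}{3} \cdot 5 L\right) = L + \left(8 + \frac{10 L}{3}\right) = 8 + \frac{13 L}{3}$)
$\frac{X{\left(56^{2} \right)}}{4313798} = \frac{8 + \frac{13 \cdot 56^{2}}{3}}{4313798} = \left(8 + \frac{13}{3} \cdot 3136\right) \frac{1}{4313798} = \left(8 + \frac{40768}{3}\right) \frac{1}{4313798} = \frac{40792}{3} \cdot \frac{1}{4313798} = \frac{20396}{6470697}$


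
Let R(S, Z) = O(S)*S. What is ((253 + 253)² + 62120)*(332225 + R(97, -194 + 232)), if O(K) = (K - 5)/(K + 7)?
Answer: 1374446805318/13 ≈ 1.0573e+11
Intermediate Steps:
O(K) = (-5 + K)/(7 + K)
R(S, Z) = S*(-5 + S)/(7 + S) (R(S, Z) = ((-5 + S)/(7 + S))*S = S*(-5 + S)/(7 + S))
((253 + 253)² + 62120)*(332225 + R(97, -194 + 232)) = ((253 + 253)² + 62120)*(332225 + 97*(-5 + 97)/(7 + 97)) = (506² + 62120)*(332225 + 97*92/104) = (256036 + 62120)*(332225 + 97*(1/104)*92) = 318156*(332225 + 2231/26) = 318156*(8640081/26) = 1374446805318/13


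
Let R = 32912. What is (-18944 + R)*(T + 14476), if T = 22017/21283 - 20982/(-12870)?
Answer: 236732712525312/1170565 ≈ 2.0224e+8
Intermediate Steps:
T = 9357932/3511695 (T = 22017*(1/21283) - 20982*(-1/12870) = 22017/21283 + 269/165 = 9357932/3511695 ≈ 2.6648)
(-18944 + R)*(T + 14476) = (-18944 + 32912)*(9357932/3511695 + 14476) = 13968*(50844654752/3511695) = 236732712525312/1170565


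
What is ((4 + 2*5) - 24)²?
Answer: 100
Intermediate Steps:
((4 + 2*5) - 24)² = ((4 + 10) - 24)² = (14 - 24)² = (-10)² = 100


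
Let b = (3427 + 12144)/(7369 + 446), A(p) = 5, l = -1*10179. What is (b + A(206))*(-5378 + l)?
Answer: -850127822/7815 ≈ -1.0878e+5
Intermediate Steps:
l = -10179
b = 15571/7815 ≈ 1.9925
(b + A(206))*(-5378 + l) = (15571/7815 + 5)*(-5378 - 10179) = (54646/7815)*(-15557) = -850127822/7815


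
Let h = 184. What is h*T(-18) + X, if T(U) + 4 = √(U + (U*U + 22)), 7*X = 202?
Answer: -4950/7 + 368*√82 ≈ 2625.2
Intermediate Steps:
X = 202/7 (X = (⅐)*202 = 202/7 ≈ 28.857)
T(U) = -4 + √(22 + U + U²) (T(U) = -4 + √(U + (U*U + 22)) = -4 + √(U + (U² + 22)) = -4 + √(U + (22 + U²)) = -4 + √(22 + U + U²))
h*T(-18) + X = 184*(-4 + √(22 - 18 + (-18)²)) + 202/7 = 184*(-4 + √(22 - 18 + 324)) + 202/7 = 184*(-4 + √328) + 202/7 = 184*(-4 + 2*√82) + 202/7 = (-736 + 368*√82) + 202/7 = -4950/7 + 368*√82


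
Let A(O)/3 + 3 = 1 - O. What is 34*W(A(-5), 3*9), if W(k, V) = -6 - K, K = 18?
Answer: -816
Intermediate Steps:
A(O) = -6 - 3*O (A(O) = -9 + 3*(1 - O) = -9 + (3 - 3*O) = -6 - 3*O)
W(k, V) = -24 (W(k, V) = -6 - 1*18 = -6 - 18 = -24)
34*W(A(-5), 3*9) = 34*(-24) = -816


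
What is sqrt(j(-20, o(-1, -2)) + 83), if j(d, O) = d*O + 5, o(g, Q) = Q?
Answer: 8*sqrt(2) ≈ 11.314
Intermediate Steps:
j(d, O) = 5 + O*d (j(d, O) = O*d + 5 = 5 + O*d)
sqrt(j(-20, o(-1, -2)) + 83) = sqrt((5 - 2*(-20)) + 83) = sqrt((5 + 40) + 83) = sqrt(45 + 83) = sqrt(128) = 8*sqrt(2)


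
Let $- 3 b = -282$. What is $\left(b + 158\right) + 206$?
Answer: $458$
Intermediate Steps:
$b = 94$ ($b = \left(- \frac{1}{3}\right) \left(-282\right) = 94$)
$\left(b + 158\right) + 206 = \left(94 + 158\right) + 206 = 252 + 206 = 458$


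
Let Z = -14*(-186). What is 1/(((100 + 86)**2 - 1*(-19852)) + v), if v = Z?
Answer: 1/57052 ≈ 1.7528e-5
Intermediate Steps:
Z = 2604
v = 2604
1/(((100 + 86)**2 - 1*(-19852)) + v) = 1/(((100 + 86)**2 - 1*(-19852)) + 2604) = 1/((186**2 + 19852) + 2604) = 1/((34596 + 19852) + 2604) = 1/(54448 + 2604) = 1/57052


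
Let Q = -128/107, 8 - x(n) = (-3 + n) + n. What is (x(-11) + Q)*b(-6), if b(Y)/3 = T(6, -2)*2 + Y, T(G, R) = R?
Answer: -102090/107 ≈ -954.11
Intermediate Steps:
b(Y) = -12 + 3*Y (b(Y) = 3*(-2*2 + Y) = 3*(-4 + Y) = -12 + 3*Y)
x(n) = 11 - 2*n (x(n) = 8 - ((-3 + n) + n) = 8 - (-3 + 2*n) = 8 + (3 - 2*n) = 11 - 2*n)
Q = -128/107 (Q = -128*1/107 = -128/107 ≈ -1.1963)
(x(-11) + Q)*b(-6) = ((11 - 2*(-11)) - 128/107)*(-12 + 3*(-6)) = ((11 + 22) - 128/107)*(-12 - 18) = (33 - 128/107)*(-30) = (3403/107)*(-30) = -102090/107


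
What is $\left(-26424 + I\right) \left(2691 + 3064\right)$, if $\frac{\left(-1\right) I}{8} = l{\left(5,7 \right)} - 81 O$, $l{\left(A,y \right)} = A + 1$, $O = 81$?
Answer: $149722080$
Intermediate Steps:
$l{\left(A,y \right)} = 1 + A$
$I = 52440$ ($I = - 8 \left(\left(1 + 5\right) - 6561\right) = - 8 \left(6 - 6561\right) = \left(-8\right) \left(-6555\right) = 52440$)
$\left(-26424 + I\right) \left(2691 + 3064\right) = \left(-26424 + 52440\right) \left(2691 + 3064\right) = 26016 \cdot 5755 = 149722080$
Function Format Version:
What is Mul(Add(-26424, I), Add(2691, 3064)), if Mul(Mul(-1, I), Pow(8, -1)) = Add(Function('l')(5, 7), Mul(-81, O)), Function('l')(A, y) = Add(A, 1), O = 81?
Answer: 149722080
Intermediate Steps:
Function('l')(A, y) = Add(1, A)
I = 52440 (I = Mul(-8, Add(Add(1, 5), Mul(-81, 81))) = Mul(-8, Add(6, -6561)) = Mul(-8, -6555) = 52440)
Mul(Add(-26424, I), Add(2691, 3064)) = Mul(Add(-26424, 52440), Add(2691, 3064)) = Mul(26016, 5755) = 149722080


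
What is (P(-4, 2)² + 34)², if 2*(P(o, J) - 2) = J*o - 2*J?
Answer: 2500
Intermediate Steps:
P(o, J) = 2 - J + J*o/2 (P(o, J) = 2 + (J*o - 2*J)/2 = 2 + (-2*J + J*o)/2 = 2 + (-J + J*o/2) = 2 - J + J*o/2)
(P(-4, 2)² + 34)² = ((2 - 1*2 + (½)*2*(-4))² + 34)² = ((2 - 2 - 4)² + 34)² = ((-4)² + 34)² = (16 + 34)² = 50² = 2500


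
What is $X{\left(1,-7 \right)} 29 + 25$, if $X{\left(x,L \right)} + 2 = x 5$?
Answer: $112$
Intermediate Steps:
$X{\left(x,L \right)} = -2 + 5 x$ ($X{\left(x,L \right)} = -2 + x 5 = -2 + 5 x$)
$X{\left(1,-7 \right)} 29 + 25 = \left(-2 + 5 \cdot 1\right) 29 + 25 = \left(-2 + 5\right) 29 + 25 = 3 \cdot 29 + 25 = 87 + 25 = 112$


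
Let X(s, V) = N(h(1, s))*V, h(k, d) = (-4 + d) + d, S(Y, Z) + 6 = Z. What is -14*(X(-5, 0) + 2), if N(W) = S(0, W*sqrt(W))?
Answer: -28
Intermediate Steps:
S(Y, Z) = -6 + Z
h(k, d) = -4 + 2*d
N(W) = -6 + W**(3/2) (N(W) = -6 + W*sqrt(W) = -6 + W**(3/2))
X(s, V) = V*(-6 + (-4 + 2*s)**(3/2)) (X(s, V) = (-6 + (-4 + 2*s)**(3/2))*V = V*(-6 + (-4 + 2*s)**(3/2)))
-14*(X(-5, 0) + 2) = -14*(2*0*(-3 + sqrt(2)*(-2 - 5)**(3/2)) + 2) = -14*(2*0*(-3 + sqrt(2)*(-7)**(3/2)) + 2) = -14*(2*0*(-3 + sqrt(2)*(-7*I*sqrt(7))) + 2) = -14*(2*0*(-3 - 7*I*sqrt(14)) + 2) = -14*(0 + 2) = -14*2 = -28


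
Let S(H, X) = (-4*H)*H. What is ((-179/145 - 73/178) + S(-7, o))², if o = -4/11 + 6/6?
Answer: 26022312856849/666156100 ≈ 39063.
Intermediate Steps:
o = 7/11 (o = -4*1/11 + 6*(⅙) = -4/11 + 1 = 7/11 ≈ 0.63636)
S(H, X) = -4*H²
((-179/145 - 73/178) + S(-7, o))² = ((-179/145 - 73/178) - 4*(-7)²)² = ((-179*1/145 - 73*1/178) - 4*49)² = ((-179/145 - 73/178) - 196)² = (-42447/25810 - 196)² = (-5101207/25810)² = 26022312856849/666156100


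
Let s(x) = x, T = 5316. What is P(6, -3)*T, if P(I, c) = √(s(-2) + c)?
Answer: 5316*I*√5 ≈ 11887.0*I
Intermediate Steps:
P(I, c) = √(-2 + c)
P(6, -3)*T = √(-2 - 3)*5316 = √(-5)*5316 = (I*√5)*5316 = 5316*I*√5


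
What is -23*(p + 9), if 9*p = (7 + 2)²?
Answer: -414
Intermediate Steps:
p = 9 (p = (7 + 2)²/9 = (⅑)*9² = (⅑)*81 = 9)
-23*(p + 9) = -23*(9 + 9) = -23*18 = -414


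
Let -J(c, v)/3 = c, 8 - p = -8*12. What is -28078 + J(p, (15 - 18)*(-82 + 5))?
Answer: -28390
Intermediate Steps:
p = 104 (p = 8 - (-8)*12 = 8 - 1*(-96) = 8 + 96 = 104)
J(c, v) = -3*c
-28078 + J(p, (15 - 18)*(-82 + 5)) = -28078 - 3*104 = -28078 - 312 = -28390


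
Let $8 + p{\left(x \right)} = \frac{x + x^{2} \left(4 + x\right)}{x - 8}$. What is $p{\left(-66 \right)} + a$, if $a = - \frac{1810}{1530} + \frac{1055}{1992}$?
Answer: $\frac{13689402593}{3758904} \approx 3641.9$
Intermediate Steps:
$a = - \frac{66379}{101592}$ ($a = \left(-1810\right) \frac{1}{1530} + 1055 \cdot \frac{1}{1992} = - \frac{181}{153} + \frac{1055}{1992} = - \frac{66379}{101592} \approx -0.65339$)
$p{\left(x \right)} = -8 + \frac{x + x^{2} \left(4 + x\right)}{-8 + x}$ ($p{\left(x \right)} = -8 + \frac{x + x^{2} \left(4 + x\right)}{x - 8} = -8 + \frac{x + x^{2} \left(4 + x\right)}{-8 + x}$)
$p{\left(-66 \right)} + a = \frac{64 + \left(-66\right)^{3} - -462 + 4 \left(-66\right)^{2}}{-8 - 66} - \frac{66379}{101592} = \frac{64 - 287496 + 462 + 4 \cdot 4356}{-74} - \frac{66379}{101592} = - \frac{64 - 287496 + 462 + 17424}{74} - \frac{66379}{101592} = \left(- \frac{1}{74}\right) \left(-269546\right) - \frac{66379}{101592} = \frac{134773}{37} - \frac{66379}{101592} = \frac{13689402593}{3758904}$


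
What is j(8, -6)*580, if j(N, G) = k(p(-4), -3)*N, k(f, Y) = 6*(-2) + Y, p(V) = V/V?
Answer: -69600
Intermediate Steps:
p(V) = 1
k(f, Y) = -12 + Y
j(N, G) = -15*N (j(N, G) = (-12 - 3)*N = -15*N)
j(8, -6)*580 = -15*8*580 = -120*580 = -69600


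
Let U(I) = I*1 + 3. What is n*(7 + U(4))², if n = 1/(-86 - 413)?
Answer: -196/499 ≈ -0.39279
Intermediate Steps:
U(I) = 3 + I (U(I) = I + 3 = 3 + I)
n = -1/499 (n = 1/(-499) = -1/499 ≈ -0.0020040)
n*(7 + U(4))² = -(7 + (3 + 4))²/499 = -(7 + 7)²/499 = -1/499*14² = -1/499*196 = -196/499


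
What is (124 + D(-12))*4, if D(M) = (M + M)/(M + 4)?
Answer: 508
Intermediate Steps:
D(M) = 2*M/(4 + M) (D(M) = (2*M)/(4 + M) = 2*M/(4 + M))
(124 + D(-12))*4 = (124 + 2*(-12)/(4 - 12))*4 = (124 + 2*(-12)/(-8))*4 = (124 + 2*(-12)*(-1/8))*4 = (124 + 3)*4 = 127*4 = 508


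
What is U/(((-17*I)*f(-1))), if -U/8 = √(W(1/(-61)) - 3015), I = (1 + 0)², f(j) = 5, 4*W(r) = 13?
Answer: 4*I*√12047/85 ≈ 5.1651*I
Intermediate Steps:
W(r) = 13/4 (W(r) = (¼)*13 = 13/4)
I = 1 (I = 1² = 1)
U = -4*I*√12047 (U = -8*√(13/4 - 3015) = -4*I*√12047 ≈ -439.04*I)
U/(((-17*I)*f(-1))) = (-4*I*√12047)/((-17*1*5)) = (-4*I*√12047)/((-17*5)) = -4*I*√12047/(-85) = -4*I*√12047*(-1/85) = 4*I*√12047/85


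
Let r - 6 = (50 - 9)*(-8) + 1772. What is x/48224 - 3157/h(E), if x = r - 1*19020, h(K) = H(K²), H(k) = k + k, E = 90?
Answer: -27304823/48826800 ≈ -0.55922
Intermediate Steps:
r = 1450 (r = 6 + ((50 - 9)*(-8) + 1772) = 6 + (41*(-8) + 1772) = 6 + (-328 + 1772) = 6 + 1444 = 1450)
H(k) = 2*k
h(K) = 2*K²
x = -17570 (x = 1450 - 1*19020 = 1450 - 19020 = -17570)
x/48224 - 3157/h(E) = -17570/48224 - 3157/(2*90²) = -17570*1/48224 - 3157/(2*8100) = -8785/24112 - 3157/16200 = -27304823/48826800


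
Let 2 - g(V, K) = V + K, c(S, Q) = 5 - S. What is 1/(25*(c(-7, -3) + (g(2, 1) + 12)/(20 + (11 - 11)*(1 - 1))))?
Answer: 4/1255 ≈ 0.0031873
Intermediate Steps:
g(V, K) = 2 - K - V (g(V, K) = 2 - (V + K) = 2 - (K + V) = 2 + (-K - V) = 2 - K - V)
1/(25*(c(-7, -3) + (g(2, 1) + 12)/(20 + (11 - 11)*(1 - 1)))) = 1/(25*((5 - 1*(-7)) + ((2 - 1*1 - 1*2) + 12)/(20 + (11 - 11)*(1 - 1)))) = 1/(25*((5 + 7) + ((2 - 1 - 2) + 12)/(20 + 0*0))) = 1/(25*(12 + (-1 + 12)/(20 + 0))) = 1/(25*(12 + 11/20)) = 1/(25*(251/20)) = 1/(1255/4) = 4/1255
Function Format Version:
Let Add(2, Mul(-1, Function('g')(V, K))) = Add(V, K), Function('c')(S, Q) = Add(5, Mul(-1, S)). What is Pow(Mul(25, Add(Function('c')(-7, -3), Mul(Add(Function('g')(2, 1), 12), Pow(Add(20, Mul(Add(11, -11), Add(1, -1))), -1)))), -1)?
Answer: Rational(4, 1255) ≈ 0.0031873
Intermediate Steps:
Function('g')(V, K) = Add(2, Mul(-1, K), Mul(-1, V)) (Function('g')(V, K) = Add(2, Mul(-1, Add(V, K))) = Add(2, Mul(-1, Add(K, V))) = Add(2, Add(Mul(-1, K), Mul(-1, V))) = Add(2, Mul(-1, K), Mul(-1, V)))
Pow(Mul(25, Add(Function('c')(-7, -3), Mul(Add(Function('g')(2, 1), 12), Pow(Add(20, Mul(Add(11, -11), Add(1, -1))), -1)))), -1) = Pow(Mul(25, Add(Add(5, Mul(-1, -7)), Mul(Add(Add(2, Mul(-1, 1), Mul(-1, 2)), 12), Pow(Add(20, Mul(Add(11, -11), Add(1, -1))), -1)))), -1) = Pow(Mul(25, Add(Add(5, 7), Mul(Add(Add(2, -1, -2), 12), Pow(Add(20, Mul(0, 0)), -1)))), -1) = Pow(Mul(25, Add(12, Mul(Add(-1, 12), Pow(Add(20, 0), -1)))), -1) = Pow(Mul(25, Add(12, Mul(11, Pow(20, -1)))), -1) = Pow(Mul(25, Add(12, Mul(11, Rational(1, 20)))), -1) = Pow(Mul(25, Add(12, Rational(11, 20))), -1) = Pow(Mul(25, Rational(251, 20)), -1) = Pow(Rational(1255, 4), -1) = Rational(4, 1255)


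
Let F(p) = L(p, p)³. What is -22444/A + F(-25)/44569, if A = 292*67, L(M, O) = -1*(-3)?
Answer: -249944602/217986979 ≈ -1.1466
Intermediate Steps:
L(M, O) = 3
A = 19564
F(p) = 27 (F(p) = 3³ = 27)
-22444/A + F(-25)/44569 = -22444/19564 + 27/44569 = -22444*1/19564 + 27*(1/44569) = -5611/4891 + 27/44569 = -249944602/217986979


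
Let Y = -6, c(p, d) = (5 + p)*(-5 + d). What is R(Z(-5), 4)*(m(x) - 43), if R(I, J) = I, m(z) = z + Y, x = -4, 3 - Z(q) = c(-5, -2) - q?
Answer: 106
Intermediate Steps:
c(p, d) = (-5 + d)*(5 + p)
Z(q) = 3 + q (Z(q) = 3 - ((-25 - 5*(-5) + 5*(-2) - 2*(-5)) - q) = 3 - ((-25 + 25 - 10 + 10) - q) = 3 - (0 - q) = 3 - (-1)*q = 3 + q)
m(z) = -6 + z (m(z) = z - 6 = -6 + z)
R(Z(-5), 4)*(m(x) - 43) = (3 - 5)*((-6 - 4) - 43) = -2*(-10 - 43) = -2*(-53) = 106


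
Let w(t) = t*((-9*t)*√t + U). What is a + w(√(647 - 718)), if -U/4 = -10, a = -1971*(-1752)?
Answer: 3453192 + 639*(-71)^(¼) + 40*I*√71 ≈ 3.4545e+6 + 1648.6*I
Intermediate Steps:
a = 3453192
U = 40 (U = -4*(-10) = 40)
w(t) = t*(40 - 9*t^(3/2)) (w(t) = t*((-9*t)*√t + 40) = t*(-9*t^(3/2) + 40) = t*(40 - 9*t^(3/2)))
a + w(√(647 - 718)) = 3453192 + (-9*(647 - 718)^(5/4) + 40*√(647 - 718)) = 3453192 + (-9*(-71*(-71)^(¼)) + 40*√(-71)) = 3453192 + (-9*71*71^(¼)*(-√I) + 40*(I*√71)) = 3453192 + (-639*71^(¼)*(-√I) + 40*I*√71) = 3453192 + (639*71^(¼)*√I + 40*I*√71) = 3453192 + (40*I*√71 + 639*71^(¼)*√I) = 3453192 + 40*I*√71 + 639*71^(¼)*√I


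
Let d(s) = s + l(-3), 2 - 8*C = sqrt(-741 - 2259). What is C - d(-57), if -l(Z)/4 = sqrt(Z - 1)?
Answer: 229/4 + 8*I - 5*I*sqrt(30)/4 ≈ 57.25 + 1.1535*I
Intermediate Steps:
l(Z) = -4*sqrt(-1 + Z) (l(Z) = -4*sqrt(Z - 1) = -4*sqrt(-1 + Z))
C = 1/4 - 5*I*sqrt(30)/4 (C = 1/4 - sqrt(-741 - 2259)/8 = 1/4 - 5*I*sqrt(30)/4 ≈ 0.25 - 6.8465*I)
d(s) = s - 8*I (d(s) = s - 4*sqrt(-1 - 3) = s - 8*I)
C - d(-57) = (1/4 - 5*I*sqrt(30)/4) - (-57 - 8*I) = (1/4 - 5*I*sqrt(30)/4) + (57 + 8*I) = 229/4 + 8*I - 5*I*sqrt(30)/4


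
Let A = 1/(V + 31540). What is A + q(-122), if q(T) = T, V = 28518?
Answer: -7327075/60058 ≈ -122.00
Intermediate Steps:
A = 1/60058 (A = 1/(28518 + 31540) = 1/60058 ≈ 1.6651e-5)
A + q(-122) = 1/60058 - 122 = -7327075/60058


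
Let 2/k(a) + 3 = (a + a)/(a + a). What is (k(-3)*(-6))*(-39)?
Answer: -234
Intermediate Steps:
k(a) = -1 (k(a) = 2/(-3 + (a + a)/(a + a)) = 2/(-3 + (2*a)/((2*a))) = 2/(-3 + (2*a)*(1/(2*a))) = 2/(-3 + 1) = 2/(-2) = 2*(-1/2) = -1)
(k(-3)*(-6))*(-39) = -1*(-6)*(-39) = 6*(-39) = -234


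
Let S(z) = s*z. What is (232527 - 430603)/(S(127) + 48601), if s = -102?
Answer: -198076/35647 ≈ -5.5566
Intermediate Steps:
S(z) = -102*z
(232527 - 430603)/(S(127) + 48601) = (232527 - 430603)/(-102*127 + 48601) = -198076/(-12954 + 48601) = -198076/35647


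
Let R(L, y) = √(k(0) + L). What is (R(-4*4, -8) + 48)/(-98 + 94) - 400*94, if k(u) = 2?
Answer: -37612 - I*√14/4 ≈ -37612.0 - 0.93541*I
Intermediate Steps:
R(L, y) = √(2 + L)
(R(-4*4, -8) + 48)/(-98 + 94) - 400*94 = (√(2 - 4*4) + 48)/(-98 + 94) - 400*94 = (√(2 - 16) + 48)/(-4) - 37600 = (√(-14) + 48)*(-¼) - 37600 = (I*√14 + 48)*(-¼) - 37600 = (48 + I*√14)*(-¼) - 37600 = (-12 - I*√14/4) - 37600 = -37612 - I*√14/4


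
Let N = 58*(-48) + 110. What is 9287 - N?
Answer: 11961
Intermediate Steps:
N = -2674 (N = -2784 + 110 = -2674)
9287 - N = 9287 - 1*(-2674) = 9287 + 2674 = 11961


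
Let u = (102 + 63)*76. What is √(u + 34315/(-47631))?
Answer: 5*√1137920641647/47631 ≈ 111.98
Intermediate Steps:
u = 12540 (u = 165*76 = 12540)
√(u + 34315/(-47631)) = √(12540 + 34315/(-47631)) = √(12540 + 34315*(-1/47631)) = √(12540 - 34315/47631) = √(597258425/47631) = 5*√1137920641647/47631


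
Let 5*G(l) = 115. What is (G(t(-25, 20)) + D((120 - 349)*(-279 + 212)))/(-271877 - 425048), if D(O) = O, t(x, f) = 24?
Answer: -15366/696925 ≈ -0.022048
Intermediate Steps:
G(l) = 23 (G(l) = (⅕)*115 = 23)
(G(t(-25, 20)) + D((120 - 349)*(-279 + 212)))/(-271877 - 425048) = (23 + (120 - 349)*(-279 + 212))/(-271877 - 425048) = (23 - 229*(-67))/(-696925) = (23 + 15343)*(-1/696925) = 15366*(-1/696925) = -15366/696925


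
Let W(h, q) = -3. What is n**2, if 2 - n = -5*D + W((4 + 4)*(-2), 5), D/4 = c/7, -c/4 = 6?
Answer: 198025/49 ≈ 4041.3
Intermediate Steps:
c = -24 (c = -4*6 = -24)
D = -96/7 (D = 4*(-24/7) = -96/7 ≈ -13.714)
n = -445/7 (n = 2 - (-5*(-96/7) - 3) = 2 - (480/7 - 3) = 2 - 1*459/7 = 2 - 459/7 = -445/7 ≈ -63.571)
n**2 = (-445/7)**2 = 198025/49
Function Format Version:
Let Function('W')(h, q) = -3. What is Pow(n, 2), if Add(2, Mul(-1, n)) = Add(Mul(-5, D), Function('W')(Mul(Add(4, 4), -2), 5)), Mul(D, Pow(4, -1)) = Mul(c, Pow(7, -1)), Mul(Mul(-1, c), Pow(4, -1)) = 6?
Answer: Rational(198025, 49) ≈ 4041.3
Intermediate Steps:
c = -24 (c = Mul(-4, 6) = -24)
D = Rational(-96, 7) (D = Mul(4, Mul(-24, Pow(7, -1))) = Mul(4, Mul(-24, Rational(1, 7))) = Mul(4, Rational(-24, 7)) = Rational(-96, 7) ≈ -13.714)
n = Rational(-445, 7) (n = Add(2, Mul(-1, Add(Mul(-5, Rational(-96, 7)), -3))) = Add(2, Mul(-1, Add(Rational(480, 7), -3))) = Add(2, Mul(-1, Rational(459, 7))) = Add(2, Rational(-459, 7)) = Rational(-445, 7) ≈ -63.571)
Pow(n, 2) = Pow(Rational(-445, 7), 2) = Rational(198025, 49)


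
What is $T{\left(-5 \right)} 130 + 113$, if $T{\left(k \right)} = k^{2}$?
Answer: $3363$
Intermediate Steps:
$T{\left(-5 \right)} 130 + 113 = \left(-5\right)^{2} \cdot 130 + 113 = 25 \cdot 130 + 113 = 3250 + 113 = 3363$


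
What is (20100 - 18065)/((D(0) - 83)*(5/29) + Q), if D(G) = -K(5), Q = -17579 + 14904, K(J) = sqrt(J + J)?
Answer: -92051597/121648797 + 11803*sqrt(10)/243297594 ≈ -0.75655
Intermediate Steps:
K(J) = sqrt(2)*sqrt(J) (K(J) = sqrt(2*J) = sqrt(2)*sqrt(J))
Q = -2675
D(G) = -sqrt(10) (D(G) = -sqrt(2)*sqrt(5) = -sqrt(10))
(20100 - 18065)/((D(0) - 83)*(5/29) + Q) = (20100 - 18065)/((-sqrt(10) - 83)*(5/29) - 2675) = 2035/((-83 - sqrt(10))*(5*(1/29)) - 2675) = 2035/((-83 - sqrt(10))*(5/29) - 2675) = 2035/((-415/29 - 5*sqrt(10)/29) - 2675) = 2035/(-77990/29 - 5*sqrt(10)/29)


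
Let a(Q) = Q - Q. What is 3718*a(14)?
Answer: 0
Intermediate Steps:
a(Q) = 0
3718*a(14) = 3718*0 = 0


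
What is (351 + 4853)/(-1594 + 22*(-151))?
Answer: -1301/1229 ≈ -1.0586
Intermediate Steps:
(351 + 4853)/(-1594 + 22*(-151)) = 5204/(-1594 - 3322) = 5204/(-4916) = 5204*(-1/4916) = -1301/1229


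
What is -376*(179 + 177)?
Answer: -133856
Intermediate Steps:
-376*(179 + 177) = -376*356 = -133856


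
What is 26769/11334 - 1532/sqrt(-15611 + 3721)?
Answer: 8923/3778 + 766*I*sqrt(11890)/5945 ≈ 2.3618 + 14.05*I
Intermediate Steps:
26769/11334 - 1532/sqrt(-15611 + 3721) = 26769*(1/11334) - 1532*(-I*sqrt(11890)/11890) = 8923/3778 - 1532*(-I*sqrt(11890)/11890) = 8923/3778 - (-766)*I*sqrt(11890)/5945 = 8923/3778 + 766*I*sqrt(11890)/5945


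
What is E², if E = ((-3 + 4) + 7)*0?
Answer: 0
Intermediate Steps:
E = 0 (E = (1 + 7)*0 = 8*0 = 0)
E² = 0² = 0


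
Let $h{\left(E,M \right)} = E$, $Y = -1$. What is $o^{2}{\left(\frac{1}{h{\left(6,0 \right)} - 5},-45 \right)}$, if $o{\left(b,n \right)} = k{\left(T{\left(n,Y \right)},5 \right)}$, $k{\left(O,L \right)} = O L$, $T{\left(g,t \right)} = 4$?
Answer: $400$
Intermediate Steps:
$k{\left(O,L \right)} = L O$
$o{\left(b,n \right)} = 20$ ($o{\left(b,n \right)} = 5 \cdot 4 = 20$)
$o^{2}{\left(\frac{1}{h{\left(6,0 \right)} - 5},-45 \right)} = 20^{2} = 400$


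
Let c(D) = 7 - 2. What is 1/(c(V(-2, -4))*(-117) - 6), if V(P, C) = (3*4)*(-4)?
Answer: -1/591 ≈ -0.0016920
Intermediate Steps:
V(P, C) = -48 (V(P, C) = 12*(-4) = -48)
c(D) = 5
1/(c(V(-2, -4))*(-117) - 6) = 1/(5*(-117) - 6) = 1/(-585 - 6) = 1/(-591) = -1/591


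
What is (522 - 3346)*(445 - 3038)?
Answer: 7322632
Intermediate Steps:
(522 - 3346)*(445 - 3038) = -2824*(-2593) = 7322632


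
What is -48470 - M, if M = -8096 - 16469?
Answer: -23905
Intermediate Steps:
M = -24565
-48470 - M = -48470 - 1*(-24565) = -48470 + 24565 = -23905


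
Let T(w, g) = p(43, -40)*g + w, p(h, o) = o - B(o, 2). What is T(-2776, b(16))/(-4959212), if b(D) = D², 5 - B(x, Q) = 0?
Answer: 3574/1239803 ≈ 0.0028827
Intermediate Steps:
B(x, Q) = 5 (B(x, Q) = 5 - 1*0 = 5 + 0 = 5)
p(h, o) = -5 + o (p(h, o) = o - 1*5 = o - 5 = -5 + o)
T(w, g) = w - 45*g (T(w, g) = (-5 - 40)*g + w = -45*g + w = w - 45*g)
T(-2776, b(16))/(-4959212) = (-2776 - 45*16²)/(-4959212) = (-2776 - 45*256)*(-1/4959212) = (-2776 - 11520)*(-1/4959212) = -14296*(-1/4959212) = 3574/1239803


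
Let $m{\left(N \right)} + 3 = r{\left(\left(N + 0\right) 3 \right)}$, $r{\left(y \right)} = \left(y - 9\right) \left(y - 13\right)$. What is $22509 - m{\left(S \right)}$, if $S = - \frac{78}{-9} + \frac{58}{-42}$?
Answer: $\frac{1097508}{49} \approx 22398.0$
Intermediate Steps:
$S = \frac{51}{7}$ ($S = \left(-78\right) \left(- \frac{1}{9}\right) + 58 \left(- \frac{1}{42}\right) = \frac{26}{3} - \frac{29}{21} = \frac{51}{7} \approx 7.2857$)
$r{\left(y \right)} = \left(-13 + y\right) \left(-9 + y\right)$ ($r{\left(y \right)} = \left(-9 + y\right) \left(-13 + y\right) = \left(-13 + y\right) \left(-9 + y\right)$)
$m{\left(N \right)} = 114 - 66 N + 9 N^{2}$ ($m{\left(N \right)} = -3 + \left(117 + \left(\left(N + 0\right) 3\right)^{2} - 22 \left(N + 0\right) 3\right) = -3 + \left(117 + \left(N 3\right)^{2} - 22 N 3\right) = -3 + \left(117 + \left(3 N\right)^{2} - 22 \cdot 3 N\right) = -3 + \left(117 + 9 N^{2} - 66 N\right) = -3 + \left(117 - 66 N + 9 N^{2}\right) = 114 - 66 N + 9 N^{2}$)
$22509 - m{\left(S \right)} = 22509 - \left(114 - \frac{3366}{7} + 9 \left(\frac{51}{7}\right)^{2}\right) = 22509 - \left(114 - \frac{3366}{7} + 9 \cdot \frac{2601}{49}\right) = 22509 - \left(114 - \frac{3366}{7} + \frac{23409}{49}\right) = 22509 - \frac{5433}{49} = \frac{1097508}{49}$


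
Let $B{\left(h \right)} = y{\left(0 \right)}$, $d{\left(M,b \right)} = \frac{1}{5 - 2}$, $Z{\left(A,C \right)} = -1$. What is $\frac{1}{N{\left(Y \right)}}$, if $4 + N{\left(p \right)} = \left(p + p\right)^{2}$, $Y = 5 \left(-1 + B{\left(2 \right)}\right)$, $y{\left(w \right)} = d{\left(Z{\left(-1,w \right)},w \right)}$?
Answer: $\frac{9}{364} \approx 0.024725$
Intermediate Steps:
$d{\left(M,b \right)} = \frac{1}{3}$
$y{\left(w \right)} = \frac{1}{3}$
$B{\left(h \right)} = \frac{1}{3}$
$Y = - \frac{10}{3}$ ($Y = 5 \left(-1 + \frac{1}{3}\right) = 5 \left(- \frac{2}{3}\right) = - \frac{10}{3} \approx -3.3333$)
$N{\left(p \right)} = -4 + 4 p^{2}$ ($N{\left(p \right)} = -4 + \left(p + p\right)^{2} = -4 + \left(2 p\right)^{2} = -4 + 4 p^{2}$)
$\frac{1}{N{\left(Y \right)}} = \frac{1}{-4 + 4 \left(- \frac{10}{3}\right)^{2}} = \frac{1}{-4 + 4 \cdot \frac{100}{9}} = \frac{1}{-4 + \frac{400}{9}} = \frac{1}{\frac{364}{9}} = \frac{9}{364}$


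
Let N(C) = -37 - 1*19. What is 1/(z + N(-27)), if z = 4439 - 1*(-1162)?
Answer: 1/5545 ≈ 0.00018034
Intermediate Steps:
N(C) = -56 (N(C) = -37 - 19 = -56)
z = 5601 (z = 4439 + 1162 = 5601)
1/(z + N(-27)) = 1/(5601 - 56) = 1/5545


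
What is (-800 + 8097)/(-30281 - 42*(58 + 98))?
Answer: -7297/36833 ≈ -0.19811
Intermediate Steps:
(-800 + 8097)/(-30281 - 42*(58 + 98)) = 7297/(-30281 - 42*156) = 7297/(-30281 - 6552) = 7297/(-36833) = 7297*(-1/36833) = -7297/36833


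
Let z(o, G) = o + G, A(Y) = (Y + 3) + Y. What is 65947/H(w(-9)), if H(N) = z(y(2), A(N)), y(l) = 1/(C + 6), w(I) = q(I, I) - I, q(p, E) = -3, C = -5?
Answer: 65947/16 ≈ 4121.7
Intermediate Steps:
w(I) = -3 - I
A(Y) = 3 + 2*Y (A(Y) = (3 + Y) + Y = 3 + 2*Y)
y(l) = 1 (y(l) = 1/(-5 + 6) = 1/1 = 1)
z(o, G) = G + o
H(N) = 4 + 2*N (H(N) = (3 + 2*N) + 1 = 4 + 2*N)
65947/H(w(-9)) = 65947/(4 + 2*(-3 - 1*(-9))) = 65947/(4 + 2*(-3 + 9)) = 65947/(4 + 2*6) = 65947/(4 + 12) = 65947/16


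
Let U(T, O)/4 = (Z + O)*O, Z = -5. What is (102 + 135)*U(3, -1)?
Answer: 5688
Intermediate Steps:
U(T, O) = 4*O*(-5 + O) (U(T, O) = 4*((-5 + O)*O) = 4*(O*(-5 + O)) = 4*O*(-5 + O))
(102 + 135)*U(3, -1) = (102 + 135)*(4*(-1)*(-5 - 1)) = 237*(4*(-1)*(-6)) = 237*24 = 5688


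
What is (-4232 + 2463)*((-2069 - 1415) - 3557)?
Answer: 12455529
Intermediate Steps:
(-4232 + 2463)*((-2069 - 1415) - 3557) = -1769*(-3484 - 3557) = -1769*(-7041) = 12455529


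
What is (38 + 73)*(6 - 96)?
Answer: -9990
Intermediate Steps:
(38 + 73)*(6 - 96) = 111*(-90) = -9990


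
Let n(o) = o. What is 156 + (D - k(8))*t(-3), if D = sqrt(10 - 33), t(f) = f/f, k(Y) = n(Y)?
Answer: 148 + I*sqrt(23) ≈ 148.0 + 4.7958*I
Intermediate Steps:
k(Y) = Y
t(f) = 1
D = I*sqrt(23) (D = sqrt(-23) = I*sqrt(23) ≈ 4.7958*I)
156 + (D - k(8))*t(-3) = 156 + (I*sqrt(23) - 1*8)*1 = 156 + (I*sqrt(23) - 8)*1 = 156 + (-8 + I*sqrt(23))*1 = 156 + (-8 + I*sqrt(23)) = 148 + I*sqrt(23)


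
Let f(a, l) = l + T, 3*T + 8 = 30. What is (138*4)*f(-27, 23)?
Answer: 16744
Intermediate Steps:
T = 22/3 (T = -8/3 + (1/3)*30 = -8/3 + 10 = 22/3 ≈ 7.3333)
f(a, l) = 22/3 + l (f(a, l) = l + 22/3 = 22/3 + l)
(138*4)*f(-27, 23) = (138*4)*(22/3 + 23) = 552*(91/3) = 16744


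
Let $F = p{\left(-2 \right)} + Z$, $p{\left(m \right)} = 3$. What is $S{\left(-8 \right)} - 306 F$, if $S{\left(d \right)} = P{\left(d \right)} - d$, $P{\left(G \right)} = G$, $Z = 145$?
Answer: $-45288$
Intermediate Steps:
$S{\left(d \right)} = 0$ ($S{\left(d \right)} = d - d = 0$)
$F = 148$ ($F = 3 + 145 = 148$)
$S{\left(-8 \right)} - 306 F = 0 - 45288 = -45288$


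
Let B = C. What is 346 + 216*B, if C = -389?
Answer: -83678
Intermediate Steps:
B = -389
346 + 216*B = 346 + 216*(-389) = 346 - 84024 = -83678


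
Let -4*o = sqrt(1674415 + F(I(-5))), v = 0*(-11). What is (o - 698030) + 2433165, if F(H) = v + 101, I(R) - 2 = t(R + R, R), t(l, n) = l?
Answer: 1735135 - sqrt(418629)/2 ≈ 1.7348e+6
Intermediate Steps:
v = 0
I(R) = 2 + 2*R (I(R) = 2 + (R + R) = 2 + 2*R)
F(H) = 101 (F(H) = 0 + 101 = 101)
o = -sqrt(418629)/2 (o = -sqrt(1674415 + 101)/4 = -sqrt(418629)/2 ≈ -323.51)
(o - 698030) + 2433165 = (-sqrt(418629)/2 - 698030) + 2433165 = (-698030 - sqrt(418629)/2) + 2433165 = 1735135 - sqrt(418629)/2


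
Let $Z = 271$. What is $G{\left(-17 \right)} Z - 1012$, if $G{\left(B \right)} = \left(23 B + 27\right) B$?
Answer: $1675936$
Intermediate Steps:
$G{\left(B \right)} = B \left(27 + 23 B\right)$ ($G{\left(B \right)} = \left(27 + 23 B\right) B = B \left(27 + 23 B\right)$)
$G{\left(-17 \right)} Z - 1012 = - 17 \left(27 + 23 \left(-17\right)\right) 271 - 1012 = - 17 \left(27 - 391\right) 271 - 1012 = \left(-17\right) \left(-364\right) 271 - 1012 = 6188 \cdot 271 - 1012 = 1676948 - 1012 = 1675936$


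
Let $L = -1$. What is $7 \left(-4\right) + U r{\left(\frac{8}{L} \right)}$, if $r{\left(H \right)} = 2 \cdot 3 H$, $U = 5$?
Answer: $-268$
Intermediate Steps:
$r{\left(H \right)} = 6 H$
$7 \left(-4\right) + U r{\left(\frac{8}{L} \right)} = 7 \left(-4\right) + 5 \cdot 6 \frac{8}{-1} = -28 + 5 \cdot 6 \cdot 8 \left(-1\right) = -28 + 5 \cdot 6 \left(-8\right) = -28 + 5 \left(-48\right) = -28 - 240 = -268$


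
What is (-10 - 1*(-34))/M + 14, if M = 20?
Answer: 76/5 ≈ 15.200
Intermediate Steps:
(-10 - 1*(-34))/M + 14 = (-10 - 1*(-34))/20 + 14 = (-10 + 34)/20 + 14 = (1/20)*24 + 14 = 6/5 + 14 = 76/5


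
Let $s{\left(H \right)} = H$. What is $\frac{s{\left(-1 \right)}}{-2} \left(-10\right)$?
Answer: $-5$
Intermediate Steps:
$\frac{s{\left(-1 \right)}}{-2} \left(-10\right) = - \frac{1}{-2} \left(-10\right) = \left(-1\right) \left(- \frac{1}{2}\right) \left(-10\right) = \frac{1}{2} \left(-10\right) = -5$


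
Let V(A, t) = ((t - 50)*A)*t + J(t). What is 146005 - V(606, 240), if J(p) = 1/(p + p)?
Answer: -13194045601/480 ≈ -2.7488e+7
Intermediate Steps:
J(p) = 1/(2*p)
V(A, t) = 1/(2*t) + A*t*(-50 + t) (V(A, t) = ((t - 50)*A)*t + 1/(2*t) = ((-50 + t)*A)*t + 1/(2*t) = (A*(-50 + t))*t + 1/(2*t) = A*t*(-50 + t) + 1/(2*t) = 1/(2*t) + A*t*(-50 + t))
146005 - V(606, 240) = 146005 - (½ + 606*240²*(-50 + 240))/240 = 146005 - (½ + 606*57600*190)/240 = 146005 - (½ + 6632064000)/240 = 146005 - 13264128001/(240*2) = 146005 - 1*13264128001/480 = 146005 - 13264128001/480 = -13194045601/480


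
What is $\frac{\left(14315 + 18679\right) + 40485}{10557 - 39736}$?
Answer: $- \frac{73479}{29179} \approx -2.5182$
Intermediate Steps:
$\frac{\left(14315 + 18679\right) + 40485}{10557 - 39736} = \frac{32994 + 40485}{-29179} = 73479 \left(- \frac{1}{29179}\right) = - \frac{73479}{29179}$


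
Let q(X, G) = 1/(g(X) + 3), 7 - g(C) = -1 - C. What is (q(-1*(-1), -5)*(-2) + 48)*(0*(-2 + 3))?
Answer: 0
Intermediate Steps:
g(C) = 8 + C (g(C) = 7 - (-1 - C) = 7 + (1 + C) = 8 + C)
q(X, G) = 1/(11 + X) (q(X, G) = 1/((8 + X) + 3) = 1/(11 + X))
(q(-1*(-1), -5)*(-2) + 48)*(0*(-2 + 3)) = (-2/(11 - 1*(-1)) + 48)*(0*(-2 + 3)) = (-2/(11 + 1) + 48)*(0*1) = (-2/12 + 48)*0 = ((1/12)*(-2) + 48)*0 = (-⅙ + 48)*0 = (287/6)*0 = 0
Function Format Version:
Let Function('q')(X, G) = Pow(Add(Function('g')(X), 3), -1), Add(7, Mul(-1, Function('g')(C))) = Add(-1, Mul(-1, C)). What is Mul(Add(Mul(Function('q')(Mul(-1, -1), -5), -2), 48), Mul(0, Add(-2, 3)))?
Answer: 0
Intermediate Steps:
Function('g')(C) = Add(8, C) (Function('g')(C) = Add(7, Mul(-1, Add(-1, Mul(-1, C)))) = Add(7, Add(1, C)) = Add(8, C))
Function('q')(X, G) = Pow(Add(11, X), -1) (Function('q')(X, G) = Pow(Add(Add(8, X), 3), -1) = Pow(Add(11, X), -1))
Mul(Add(Mul(Function('q')(Mul(-1, -1), -5), -2), 48), Mul(0, Add(-2, 3))) = Mul(Add(Mul(Pow(Add(11, Mul(-1, -1)), -1), -2), 48), Mul(0, Add(-2, 3))) = Mul(Add(Mul(Pow(Add(11, 1), -1), -2), 48), Mul(0, 1)) = Mul(Add(Mul(Pow(12, -1), -2), 48), 0) = Mul(Add(Mul(Rational(1, 12), -2), 48), 0) = Mul(Add(Rational(-1, 6), 48), 0) = Mul(Rational(287, 6), 0) = 0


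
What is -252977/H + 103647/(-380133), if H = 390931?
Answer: -1980923642/2153706867 ≈ -0.91977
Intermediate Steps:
-252977/H + 103647/(-380133) = -252977/390931 + 103647/(-380133) = -252977*1/390931 + 103647*(-1/380133) = -10999/16997 - 34549/126711 = -1980923642/2153706867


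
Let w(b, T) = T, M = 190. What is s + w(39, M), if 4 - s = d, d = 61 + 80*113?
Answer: -8907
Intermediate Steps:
d = 9101 (d = 61 + 9040 = 9101)
s = -9097 (s = 4 - 1*9101 = 4 - 9101 = -9097)
s + w(39, M) = -9097 + 190 = -8907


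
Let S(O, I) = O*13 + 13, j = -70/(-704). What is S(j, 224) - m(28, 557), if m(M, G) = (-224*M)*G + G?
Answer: 1229522375/352 ≈ 3.4930e+6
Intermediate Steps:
m(M, G) = G - 224*G*M (m(M, G) = -224*G*M + G = G - 224*G*M)
j = 35/352 (j = -70*(-1/704) = 35/352 ≈ 0.099432)
S(O, I) = 13 + 13*O (S(O, I) = 13*O + 13 = 13 + 13*O)
S(j, 224) - m(28, 557) = (13 + 13*(35/352)) - 557*(1 - 224*28) = (13 + 455/352) - 557*(1 - 6272) = 5031/352 - 557*(-6271) = 5031/352 - 1*(-3492947) = 5031/352 + 3492947 = 1229522375/352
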